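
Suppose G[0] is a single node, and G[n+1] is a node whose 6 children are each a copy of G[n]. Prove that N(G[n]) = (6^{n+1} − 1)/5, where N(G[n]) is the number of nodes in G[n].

Base case: N(G[0]) = 1, and (6^{0+1} − 1)/5 = 1.
Assume N(G[m]) = (6^{m+1} − 1)/5.
Then N(G[m+1]) = 1 + 6N(G[m]) = 1 + 6·(6^{m+1} − 1)/5 = 1 + (6^{m+2} − 6)/5 = (5 + 6^{m+2} − 6)/5 = (6^{m+2} − 1)/5.
By induction, N(G[n]) = (6^{n+1} − 1)/5 for all n ≥ 0.

N(G[n]) = (6^{n+1} − 1)/5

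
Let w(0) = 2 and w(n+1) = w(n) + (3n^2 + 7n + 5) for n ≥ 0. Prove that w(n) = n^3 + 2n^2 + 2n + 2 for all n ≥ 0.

Base case: w(0) = 2, and 0^3 + 2·0^2 + 2·0 + 2 = 2.
Assume w(m) = m^3 + 2m^2 + 2m + 2.
Then w(m+1) = w(m) + (3m^2 + 7m + 5) = (m^3 + 2m^2 + 2m + 2) + (3m^2 + 7m + 5) = m^3 + 5m^2 + 9m + 7,
and (m+1)^3 + 2·(m+1)^2 + 2·(m+1) + 2 = m^3 + 5m^2 + 9m + 7.
This completes the inductive step, so w(n) = n^3 + 2n^2 + 2n + 2 for all n ≥ 0.

w(n) = n^3 + 2n^2 + 2n + 2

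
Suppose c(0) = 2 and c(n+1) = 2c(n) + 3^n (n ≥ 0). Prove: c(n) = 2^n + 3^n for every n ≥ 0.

Base case: c(0) = 2, and 2^0 + 3^0 = 1 + 1 = 2.
Assume c(j) = 2^j + 3^j for some j ≥ 0.
Then c(j+1) = 2c(j) + 3^j = 2·(2^j + 3^j) + 3^j = 2^{j+1} + 2·3^j + 3^j = 2^{j+1} + 3·3^j = 2^{j+1} + 3^{j+1}.
Hence c(n) = 2^n + 3^n for every n ≥ 0, by induction.

c(n) = 2^n + 3^n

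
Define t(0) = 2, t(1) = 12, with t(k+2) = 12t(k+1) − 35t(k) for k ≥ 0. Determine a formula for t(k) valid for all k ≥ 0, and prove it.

Claim: t(k) = 7^k + 5^k.

Base cases: t(0) = 2 and 7^0 + 5^0 = 2; t(1) = 12 and 7^1 + 5^1 = 12.
Assume t(j) = 7^j + 5^j for all 0 ≤ j ≤ m, where m ≥ 1.
Then t(m+1) = 12t(m) − 35t(m−1) = 12·(7^m + 5^m) − 35·(7^{m−1} + 5^{m−1}) = (12·7 − 35)7^{m−1} + (12·5 − 35)5^{m−1} = 49·7^{m−1} + 25·5^{m−1} = 7^{m+1} + 5^{m+1}.
By strong induction, t(k) = 7^k + 5^k for all k ≥ 0.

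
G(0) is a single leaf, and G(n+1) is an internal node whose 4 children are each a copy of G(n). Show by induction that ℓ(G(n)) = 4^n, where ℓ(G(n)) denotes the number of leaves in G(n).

Base case: ℓ(G(0)) = 1, and 4^0 = 1.
Assume ℓ(G(m)) = 4^m.
Then ℓ(G(m+1)) = 4·ℓ(G(m)) = 4·4^m = 4^{m+1}.
By induction, ℓ(G(n)) = 4^n for all n ≥ 0.

ℓ(G(n)) = 4^n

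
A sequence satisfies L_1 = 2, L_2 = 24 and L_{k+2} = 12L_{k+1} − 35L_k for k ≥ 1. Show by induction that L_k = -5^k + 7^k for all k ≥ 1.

Base cases: L_1 = 2 and -5^1 + 7^1 = 2; L_2 = 24 and -5^2 + 7^2 = 24.
Assume L_j = -5^j + 7^j for all 1 ≤ j ≤ r, where r ≥ 2.
Then L_{r+1} = 12L_r − 35L_{r−1} = 12·(-5^r + 7^r) − 35·(-5^{r−1} + 7^{r−1}) = -(12·5 − 35)5^{r−1} + (12·7 − 35)7^{r−1} = -25·5^{r−1} + 49·7^{r−1} = -5^{r+1} + 7^{r+1}.
This completes the inductive step, so L_k = -5^k + 7^k for all k ≥ 1.

L_k = -5^k + 7^k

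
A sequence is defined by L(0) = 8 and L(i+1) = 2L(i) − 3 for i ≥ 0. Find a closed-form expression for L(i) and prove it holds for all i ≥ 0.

Claim: L(i) = 5·2^i + 3.

Base case: L(0) = 8, and 5·2^0 + 3 = 5 + 3 = 8.
Assume L(r) = 5·2^r + 3 for some r ≥ 0.
Then L(r+1) = 2L(r) − 3 = 2·(5·2^r + 3) − 3 = 10·2^r + 6 − 3 = 5·2^{r+1} + 3.
This completes the inductive step, so L(i) = 5·2^i + 3 for all i ≥ 0.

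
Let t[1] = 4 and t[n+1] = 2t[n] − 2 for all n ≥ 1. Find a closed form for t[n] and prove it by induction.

Claim: t[n] = 2^n + 2.

Base case: t[1] = 4, and 2^1 + 2 = 2 + 2 = 4.
Assume t[r] = 2^r + 2 for some r ≥ 1.
Then t[r+1] = 2t[r] − 2 = 2·(2^r + 2) − 2 = 2^{r+1} + 4 − 2 = 2^{r+1} + 2.
By induction, t[n] = 2^n + 2 for all n ≥ 1.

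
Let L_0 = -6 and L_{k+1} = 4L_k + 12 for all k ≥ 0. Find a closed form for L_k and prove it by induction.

Claim: L_k = -2·4^k − 4.

Base case: L_0 = -6, and -2·4^0 − 4 = -2 − 4 = -6.
Assume L_r = -2·4^r − 4 for some r ≥ 0.
Then L_{r+1} = 4L_r + 12 = 4·(-2·4^r − 4) + 12 = -8·4^r − 16 + 12 = -2·4^{r+1} − 4.
So the formula holds for r+1, and by induction L_k = -2·4^k − 4 for all k ≥ 0.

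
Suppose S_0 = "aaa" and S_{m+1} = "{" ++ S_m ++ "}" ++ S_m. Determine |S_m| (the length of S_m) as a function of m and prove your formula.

Claim: |S_m| = 5·2^m − 2.

Base case: |S_0| = 3, and 5·2^0 − 2 = 3.
Assume |S_r| = 5·2^r − 2.
Then |S_{r+1}| = 1 + |S_r| + 1 + |S_r| = 2|S_r| + 2 = 2(5·2^r − 2) + 2 = 5·2^{r+1} − 4 + 2 = 5·2^{r+1} − 2.
This completes the inductive step, so |S_m| = 5·2^m − 2 for all m ≥ 0.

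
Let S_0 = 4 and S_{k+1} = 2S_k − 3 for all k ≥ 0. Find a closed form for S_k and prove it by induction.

Claim: S_k = 2^k + 3.

Base case: S_0 = 4, and 2^0 + 3 = 1 + 3 = 4.
Assume S_j = 2^j + 3 for some j ≥ 0.
Then S_{j+1} = 2S_j − 3 = 2·(2^j + 3) − 3 = 2^{j+1} + 6 − 3 = 2^{j+1} + 3.
Hence S_k = 2^k + 3 for every k ≥ 0, by induction.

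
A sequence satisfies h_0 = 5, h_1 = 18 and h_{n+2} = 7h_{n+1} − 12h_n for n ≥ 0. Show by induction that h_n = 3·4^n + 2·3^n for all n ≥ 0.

Base cases: h_0 = 5 and 3·4^0 + 2·3^0 = 5; h_1 = 18 and 3·4^1 + 2·3^1 = 18.
Assume h_j = 3·4^j + 2·3^j for all 0 ≤ j ≤ r, where r ≥ 1.
Then h_{r+1} = 7h_r − 12h_{r−1} = 7·(3·4^r + 2·3^r) − 12·(3·4^{r−1} + 2·3^{r−1}) = 3·(7·4 − 12)4^{r−1} + 2·(7·3 − 12)3^{r−1} = 48·4^{r−1} + 18·3^{r−1} = 3·4^{r+1} + 2·3^{r+1}.
Hence h_n = 3·4^n + 2·3^n for every n ≥ 0, by strong induction.

h_n = 3·4^n + 2·3^n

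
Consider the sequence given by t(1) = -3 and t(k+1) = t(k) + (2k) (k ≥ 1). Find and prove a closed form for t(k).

Claim: t(k) = k^2 − k − 3.

Base case: t(1) = -3, and 1^2 − 1 − 3 = -3.
Assume t(j) = j^2 − j − 3.
Then t(j+1) = t(j) + (2j) = (j^2 − j − 3) + (2j) = j^2 + j − 3,
and (j+1)^2 − (j+1) − 3 = j^2 + j − 3.
Hence t(k) = k^2 − k − 3 for every k ≥ 1, by induction.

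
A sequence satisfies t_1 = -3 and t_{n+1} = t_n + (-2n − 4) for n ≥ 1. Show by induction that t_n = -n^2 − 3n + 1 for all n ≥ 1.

Base case: t_1 = -3, and -1^2 − 3·1 + 1 = -3.
Assume t_r = -r^2 − 3r + 1.
Then t_{r+1} = t_r + (-2r − 4) = (-r^2 − 3r + 1) + (-2r − 4) = -r^2 − 5r − 3,
and -(r+1)^2 − 3·(r+1) + 1 = -r^2 − 5r − 3.
By induction, t_n = -n^2 − 3n + 1 for all n ≥ 1.

t_n = -n^2 − 3n + 1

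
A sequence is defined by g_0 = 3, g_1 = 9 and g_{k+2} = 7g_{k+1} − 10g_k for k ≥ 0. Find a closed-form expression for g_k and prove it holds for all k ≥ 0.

Claim: g_k = 5^k + 2·2^k.

Base cases: g_0 = 3 and 5^0 + 2·2^0 = 3; g_1 = 9 and 5^1 + 2·2^1 = 9.
Assume g_j = 5^j + 2·2^j for all 0 ≤ j ≤ m, where m ≥ 1.
Then g_{m+1} = 7g_m − 10g_{m−1} = 7·(5^m + 2·2^m) − 10·(5^{m−1} + 2·2^{m−1}) = (7·5 − 10)5^{m−1} + 2·(7·2 − 10)2^{m−1} = 25·5^{m−1} + 8·2^{m−1} = 5^{m+1} + 2·2^{m+1}.
Hence g_k = 5^k + 2·2^k for every k ≥ 0, by strong induction.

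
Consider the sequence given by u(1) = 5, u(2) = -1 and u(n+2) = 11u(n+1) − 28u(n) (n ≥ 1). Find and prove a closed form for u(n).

Claim: u(n) = 3·4^n − 7^n.

Base cases: u(1) = 5 and 3·4^1 − 7^1 = 5; u(2) = -1 and 3·4^2 − 7^2 = -1.
Assume u(i) = 3·4^i − 7^i for all 1 ≤ i ≤ j, where j ≥ 2.
Then u(j+1) = 11u(j) − 28u(j−1) = 11·(3·4^j − 7^j) − 28·(3·4^{j−1} − 7^{j−1}) = 3·(11·4 − 28)4^{j−1} − (11·7 − 28)7^{j−1} = 48·4^{j−1} − 49·7^{j−1} = 3·4^{j+1} − 7^{j+1}.
Hence u(n) = 3·4^n − 7^n for every n ≥ 1, by strong induction.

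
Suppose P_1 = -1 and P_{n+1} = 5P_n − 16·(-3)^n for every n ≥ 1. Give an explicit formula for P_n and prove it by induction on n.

Claim: P_n = 5^n + 2·(-3)^n.

Base case: P_1 = -1, and 5^1 + 2·(-3)^1 = 5 − 6 = -1.
Assume P_r = 5^r + 2·(-3)^r for some r ≥ 1.
Then P_{r+1} = 5P_r − 16·(-3)^r = 5·(5^r + 2·(-3)^r) − 16·(-3)^r = 5^{r+1} + 10·(-3)^r − 16·(-3)^r = 5^{r+1} − 6·(-3)^r = 5^{r+1} + 2·(-3)^{r+1}.
This completes the inductive step, so P_n = 5^n + 2·(-3)^n for all n ≥ 1.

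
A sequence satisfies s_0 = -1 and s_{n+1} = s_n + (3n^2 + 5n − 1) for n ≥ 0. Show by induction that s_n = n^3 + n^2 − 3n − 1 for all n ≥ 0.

Base case: s_0 = -1, and 0^3 + 0^2 − 3·0 − 1 = -1.
Assume s_k = k^3 + k^2 − 3k − 1.
Then s_{k+1} = s_k + (3k^2 + 5k − 1) = (k^3 + k^2 − 3k − 1) + (3k^2 + 5k − 1) = k^3 + 4k^2 + 2k − 2,
and (k+1)^3 + (k+1)^2 − 3·(k+1) − 1 = k^3 + 4k^2 + 2k − 2.
Hence s_n = n^3 + n^2 − 3n − 1 for every n ≥ 0, by induction.

s_n = n^3 + n^2 − 3n − 1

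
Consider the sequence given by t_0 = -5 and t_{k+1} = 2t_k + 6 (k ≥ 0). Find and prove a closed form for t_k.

Claim: t_k = 2^k − 6.

Base case: t_0 = -5, and 2^0 − 6 = 1 − 6 = -5.
Assume t_r = 2^r − 6 for some r ≥ 0.
Then t_{r+1} = 2t_r + 6 = 2·(2^r − 6) + 6 = 2^{r+1} − 12 + 6 = 2^{r+1} − 6.
So the formula holds for r+1, and by induction t_k = 2^k − 6 for all k ≥ 0.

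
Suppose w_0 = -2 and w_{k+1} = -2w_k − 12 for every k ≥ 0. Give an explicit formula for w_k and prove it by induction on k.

Claim: w_k = 2·(-2)^k − 4.

Base case: w_0 = -2, and 2·(-2)^0 − 4 = 2 − 4 = -2.
Assume w_m = 2·(-2)^m − 4 for some m ≥ 0.
Then w_{m+1} = -2w_m − 12 = -2·(2·(-2)^m − 4) − 12 = -4·(-2)^m + 8 − 12 = 2·(-2)^{m+1} − 4.
This completes the inductive step, so w_k = 2·(-2)^k − 4 for all k ≥ 0.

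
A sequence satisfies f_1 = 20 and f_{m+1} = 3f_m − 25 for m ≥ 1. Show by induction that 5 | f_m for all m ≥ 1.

Base case: f_1 = 20 = 5·4, so 5 | f_1.
Assume 5 | f_k, so f_k = 5t for some integer t.
Then f_{k+1} = 3f_k − 25 = 3·(5t) − 25 = 5(3t − 5), so 5 | f_{k+1}.
So the property holds for k+1, and by induction 5 | f_m for all m ≥ 1.

5 | f_m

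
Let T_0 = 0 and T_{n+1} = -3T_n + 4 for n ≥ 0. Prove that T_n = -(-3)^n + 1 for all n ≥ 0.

Base case: T_0 = 0, and -(-3)^0 + 1 = -1 + 1 = 0.
Assume T_j = -(-3)^j + 1 for some j ≥ 0.
Then T_{j+1} = -3T_j + 4 = -3·(-(-3)^j + 1) + 4 = 3·(-3)^j − 3 + 4 = -(-3)^{j+1} + 1.
Hence T_n = -(-3)^n + 1 for every n ≥ 0, by induction.

T_n = -(-3)^n + 1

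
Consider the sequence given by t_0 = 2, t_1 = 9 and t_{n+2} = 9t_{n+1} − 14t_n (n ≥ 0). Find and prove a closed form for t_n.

Claim: t_n = 2^n + 7^n.

Base cases: t_0 = 2 and 2^0 + 7^0 = 2; t_1 = 9 and 2^1 + 7^1 = 9.
Assume t_j = 2^j + 7^j for all 0 ≤ j ≤ r, where r ≥ 1.
Then t_{r+1} = 9t_r − 14t_{r−1} = 9·(2^r + 7^r) − 14·(2^{r−1} + 7^{r−1}) = (9·2 − 14)2^{r−1} + (9·7 − 14)7^{r−1} = 4·2^{r−1} + 49·7^{r−1} = 2^{r+1} + 7^{r+1}.
So the formula holds for r+1, and by strong induction t_n = 2^n + 7^n for all n ≥ 0.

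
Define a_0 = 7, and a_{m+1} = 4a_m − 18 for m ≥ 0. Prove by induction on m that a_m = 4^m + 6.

Base case: a_0 = 7, and 4^0 + 6 = 1 + 6 = 7.
Assume a_r = 4^r + 6 for some r ≥ 0.
Then a_{r+1} = 4a_r − 18 = 4·(4^r + 6) − 18 = 4^{r+1} + 24 − 18 = 4^{r+1} + 6.
This completes the inductive step, so a_m = 4^m + 6 for all m ≥ 0.

a_m = 4^m + 6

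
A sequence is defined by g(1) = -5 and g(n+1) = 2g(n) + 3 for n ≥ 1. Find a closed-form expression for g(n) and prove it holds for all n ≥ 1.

Claim: g(n) = -2^n − 3.

Base case: g(1) = -5, and -2^1 − 3 = -2 − 3 = -5.
Assume g(m) = -2^m − 3 for some m ≥ 1.
Then g(m+1) = 2g(m) + 3 = 2·(-2^m − 3) + 3 = -2^{m+1} − 6 + 3 = -2^{m+1} − 3.
So the formula holds for m+1, and by induction g(n) = -2^n − 3 for all n ≥ 1.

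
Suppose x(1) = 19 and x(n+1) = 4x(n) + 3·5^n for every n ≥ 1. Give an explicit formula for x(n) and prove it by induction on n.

Claim: x(n) = 4^n + 3·5^n.

Base case: x(1) = 19, and 4^1 + 3·5^1 = 4 + 15 = 19.
Assume x(r) = 4^r + 3·5^r for some r ≥ 1.
Then x(r+1) = 4x(r) + 3·5^r = 4·(4^r + 3·5^r) + 3·5^r = 4^{r+1} + 12·5^r + 3·5^r = 4^{r+1} + 15·5^r = 4^{r+1} + 3·5^{r+1}.
So the formula holds for r+1, and by induction x(n) = 4^n + 3·5^n for all n ≥ 1.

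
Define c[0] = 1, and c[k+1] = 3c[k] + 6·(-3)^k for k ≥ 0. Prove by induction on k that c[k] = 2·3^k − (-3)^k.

Base case: c[0] = 1, and 2·3^0 − (-3)^0 = 2 − 1 = 1.
Assume c[m] = 2·3^m − (-3)^m for some m ≥ 0.
Then c[m+1] = 3c[m] + 6·(-3)^m = 3·(2·3^m − (-3)^m) + 6·(-3)^m = 2·3^{m+1} − 3·(-3)^m + 6·(-3)^m = 2·3^{m+1} + 3·(-3)^m = 2·3^{m+1} − (-3)^{m+1}.
Hence c[k] = 2·3^k − (-3)^k for every k ≥ 0, by induction.

c[k] = 2·3^k − (-3)^k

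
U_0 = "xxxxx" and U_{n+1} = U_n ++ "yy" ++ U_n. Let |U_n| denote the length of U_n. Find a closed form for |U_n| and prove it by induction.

Claim: |U_n| = 7·2^n − 2.

Base case: |U_0| = 5, and 7·2^0 − 2 = 5.
Assume |U_m| = 7·2^m − 2.
Then |U_{m+1}| = |U_m| + 2 + |U_m| = 2|U_m| + 2 = 2(7·2^m − 2) + 2 = 7·2^{m+1} − 4 + 2 = 7·2^{m+1} − 2.
By induction, |U_n| = 7·2^n − 2 for all n ≥ 0.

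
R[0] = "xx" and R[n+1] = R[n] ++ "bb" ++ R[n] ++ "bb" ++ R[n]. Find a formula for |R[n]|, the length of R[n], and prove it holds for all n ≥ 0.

Claim: |R[n]| = 4·3^n − 2.

Base case: |R[0]| = 2, and 4·3^0 − 2 = 2.
Assume |R[j]| = 4·3^j − 2.
Then |R[j+1]| = 3|R[j]| + 4 = 3(4·3^j − 2) + 4 = 4·3^{j+1} − 6 + 4 = 4·3^{j+1} − 2.
So the formula holds for j+1, and by induction |R[n]| = 4·3^n − 2 for all n ≥ 0.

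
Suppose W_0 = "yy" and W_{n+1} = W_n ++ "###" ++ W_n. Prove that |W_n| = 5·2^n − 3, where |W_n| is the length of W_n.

Base case: |W_0| = 2, and 5·2^0 − 3 = 2.
Assume |W_j| = 5·2^j − 3.
Then |W_{j+1}| = |W_j| + 3 + |W_j| = 2|W_j| + 3 = 2(5·2^j − 3) + 3 = 5·2^{j+1} − 6 + 3 = 5·2^{j+1} − 3.
Hence |W_n| = 5·2^n − 3 for every n ≥ 0, by induction.

|W_n| = 5·2^n − 3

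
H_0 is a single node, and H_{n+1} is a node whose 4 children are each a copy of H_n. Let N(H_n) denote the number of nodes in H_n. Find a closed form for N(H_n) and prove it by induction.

Claim: N(H_n) = (4^{n+1} − 1)/3.

Base case: N(H_0) = 1, and (4^{0+1} − 1)/3 = 1.
Assume N(H_r) = (4^{r+1} − 1)/3.
Then N(H_{r+1}) = 1 + 4N(H_r) = 1 + 4·(4^{r+1} − 1)/3 = 1 + (4^{r+2} − 4)/3 = (3 + 4^{r+2} − 4)/3 = (4^{r+2} − 1)/3.
Hence N(H_n) = (4^{n+1} − 1)/3 for every n ≥ 0, by induction.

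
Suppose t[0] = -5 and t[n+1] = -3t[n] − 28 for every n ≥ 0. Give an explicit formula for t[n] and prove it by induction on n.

Claim: t[n] = 2·(-3)^n − 7.

Base case: t[0] = -5, and 2·(-3)^0 − 7 = 2 − 7 = -5.
Assume t[r] = 2·(-3)^r − 7 for some r ≥ 0.
Then t[r+1] = -3t[r] − 28 = -3·(2·(-3)^r − 7) − 28 = -6·(-3)^r + 21 − 28 = 2·(-3)^{r+1} − 7.
This completes the inductive step, so t[n] = 2·(-3)^n − 7 for all n ≥ 0.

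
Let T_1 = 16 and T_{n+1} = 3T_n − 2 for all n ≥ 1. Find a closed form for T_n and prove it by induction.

Claim: T_n = 5·3^n + 1.

Base case: T_1 = 16, and 5·3^1 + 1 = 15 + 1 = 16.
Assume T_m = 5·3^m + 1 for some m ≥ 1.
Then T_{m+1} = 3T_m − 2 = 3·(5·3^m + 1) − 2 = 15·3^m + 3 − 2 = 5·3^{m+1} + 1.
By induction, T_n = 5·3^n + 1 for all n ≥ 1.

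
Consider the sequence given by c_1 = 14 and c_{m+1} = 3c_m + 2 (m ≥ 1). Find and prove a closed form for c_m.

Claim: c_m = 5·3^m − 1.

Base case: c_1 = 14, and 5·3^1 − 1 = 15 − 1 = 14.
Assume c_r = 5·3^r − 1 for some r ≥ 1.
Then c_{r+1} = 3c_r + 2 = 3·(5·3^r − 1) + 2 = 15·3^r − 3 + 2 = 5·3^{r+1} − 1.
This completes the inductive step, so c_m = 5·3^m − 1 for all m ≥ 1.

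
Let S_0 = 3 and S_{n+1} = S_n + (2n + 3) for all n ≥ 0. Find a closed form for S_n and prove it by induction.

Claim: S_n = n^2 + 2n + 3.

Base case: S_0 = 3, and 0^2 + 2·0 + 3 = 3.
Assume S_k = k^2 + 2k + 3.
Then S_{k+1} = S_k + (2k + 3) = (k^2 + 2k + 3) + (2k + 3) = k^2 + 4k + 6,
and (k+1)^2 + 2·(k+1) + 3 = k^2 + 4k + 6.
This completes the inductive step, so S_n = n^2 + 2n + 3 for all n ≥ 0.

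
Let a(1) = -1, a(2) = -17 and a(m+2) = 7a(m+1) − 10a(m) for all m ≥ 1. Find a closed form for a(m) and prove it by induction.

Claim: a(m) = -5^m + 2·2^m.

Base cases: a(1) = -1 and -5^1 + 2·2^1 = -1; a(2) = -17 and -5^2 + 2·2^2 = -17.
Assume a(j) = -5^j + 2·2^j for all 1 ≤ j ≤ k, where k ≥ 2.
Then a(k+1) = 7a(k) − 10a(k−1) = 7·(-5^k + 2·2^k) − 10·(-5^{k−1} + 2·2^{k−1}) = -(7·5 − 10)5^{k−1} + 2·(7·2 − 10)2^{k−1} = -25·5^{k−1} + 8·2^{k−1} = -5^{k+1} + 2·2^{k+1}.
By strong induction, a(m) = -5^m + 2·2^m for all m ≥ 1.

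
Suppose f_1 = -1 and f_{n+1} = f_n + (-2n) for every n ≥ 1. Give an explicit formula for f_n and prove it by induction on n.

Claim: f_n = -n^2 + n − 1.

Base case: f_1 = -1, and -1^2 + 1 − 1 = -1.
Assume f_m = -m^2 + m − 1.
Then f_{m+1} = f_m + (-2m) = (-m^2 + m − 1) + (-2m) = -m^2 − m − 1,
and -(m+1)^2 + (m+1) − 1 = -m^2 − m − 1.
This completes the inductive step, so f_n = -n^2 + n − 1 for all n ≥ 1.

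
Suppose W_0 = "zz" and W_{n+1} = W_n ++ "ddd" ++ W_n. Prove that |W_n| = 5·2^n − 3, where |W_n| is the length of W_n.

Base case: |W_0| = 2, and 5·2^0 − 3 = 2.
Assume |W_j| = 5·2^j − 3.
Then |W_{j+1}| = |W_j| + 3 + |W_j| = 2|W_j| + 3 = 2(5·2^j − 3) + 3 = 5·2^{j+1} − 6 + 3 = 5·2^{j+1} − 3.
By induction, |W_n| = 5·2^n − 3 for all n ≥ 0.

|W_n| = 5·2^n − 3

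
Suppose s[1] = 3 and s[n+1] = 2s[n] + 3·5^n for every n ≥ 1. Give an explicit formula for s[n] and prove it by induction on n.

Claim: s[n] = -2^n + 5^n.

Base case: s[1] = 3, and -2^1 + 5^1 = -2 + 5 = 3.
Assume s[k] = -2^k + 5^k for some k ≥ 1.
Then s[k+1] = 2s[k] + 3·5^k = 2·(-2^k + 5^k) + 3·5^k = -2^{k+1} + 2·5^k + 3·5^k = -2^{k+1} + 5·5^k = -2^{k+1} + 5^{k+1}.
By induction, s[n] = -2^n + 5^n for all n ≥ 1.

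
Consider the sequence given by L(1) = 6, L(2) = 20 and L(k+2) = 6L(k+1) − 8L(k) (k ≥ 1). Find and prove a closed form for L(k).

Claim: L(k) = 4^k + 2^k.

Base cases: L(1) = 6 and 4^1 + 2^1 = 6; L(2) = 20 and 4^2 + 2^2 = 20.
Assume L(j) = 4^j + 2^j for all 1 ≤ j ≤ m, where m ≥ 2.
Then L(m+1) = 6L(m) − 8L(m−1) = 6·(4^m + 2^m) − 8·(4^{m−1} + 2^{m−1}) = (6·4 − 8)4^{m−1} + (6·2 − 8)2^{m−1} = 16·4^{m−1} + 4·2^{m−1} = 4^{m+1} + 2^{m+1}.
By strong induction, L(k) = 4^k + 2^k for all k ≥ 1.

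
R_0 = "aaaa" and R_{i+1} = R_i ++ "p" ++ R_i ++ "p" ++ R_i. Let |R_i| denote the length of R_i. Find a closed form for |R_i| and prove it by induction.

Claim: |R_i| = 5·3^i − 1.

Base case: |R_0| = 4, and 5·3^0 − 1 = 4.
Assume |R_j| = 5·3^j − 1.
Then |R_{j+1}| = 3|R_j| + 2 = 3(5·3^j − 1) + 2 = 5·3^{j+1} − 3 + 2 = 5·3^{j+1} − 1.
Hence |R_i| = 5·3^i − 1 for every i ≥ 0, by induction.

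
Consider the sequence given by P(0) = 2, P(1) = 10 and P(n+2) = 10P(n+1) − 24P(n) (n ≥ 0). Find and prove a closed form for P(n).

Claim: P(n) = 6^n + 4^n.

Base cases: P(0) = 2 and 6^0 + 4^0 = 2; P(1) = 10 and 6^1 + 4^1 = 10.
Assume P(j) = 6^j + 4^j for all 0 ≤ j ≤ k, where k ≥ 1.
Then P(k+1) = 10P(k) − 24P(k−1) = 10·(6^k + 4^k) − 24·(6^{k−1} + 4^{k−1}) = (10·6 − 24)6^{k−1} + (10·4 − 24)4^{k−1} = 36·6^{k−1} + 16·4^{k−1} = 6^{k+1} + 4^{k+1}.
So the formula holds for k+1, and by strong induction P(n) = 6^n + 4^n for all n ≥ 0.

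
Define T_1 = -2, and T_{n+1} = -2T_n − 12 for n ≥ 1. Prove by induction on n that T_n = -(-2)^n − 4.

Base case: T_1 = -2, and -(-2)^1 − 4 = 2 − 4 = -2.
Assume T_k = -(-2)^k − 4 for some k ≥ 1.
Then T_{k+1} = -2T_k − 12 = -2·(-(-2)^k − 4) − 12 = 2·(-2)^k + 8 − 12 = -(-2)^{k+1} − 4.
This completes the inductive step, so T_n = -(-2)^n − 4 for all n ≥ 1.

T_n = -(-2)^n − 4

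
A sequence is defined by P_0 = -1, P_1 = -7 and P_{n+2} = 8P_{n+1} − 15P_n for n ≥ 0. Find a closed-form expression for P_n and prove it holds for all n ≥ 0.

Claim: P_n = 3^n − 2·5^n.

Base cases: P_0 = -1 and 3^0 − 2·5^0 = -1; P_1 = -7 and 3^1 − 2·5^1 = -7.
Assume P_j = 3^j − 2·5^j for all 0 ≤ j ≤ m, where m ≥ 1.
Then P_{m+1} = 8P_m − 15P_{m−1} = 8·(3^m − 2·5^m) − 15·(3^{m−1} − 2·5^{m−1}) = (8·3 − 15)3^{m−1} − 2·(8·5 − 15)5^{m−1} = 9·3^{m−1} − 50·5^{m−1} = 3^{m+1} − 2·5^{m+1}.
Hence P_n = 3^n − 2·5^n for every n ≥ 0, by strong induction.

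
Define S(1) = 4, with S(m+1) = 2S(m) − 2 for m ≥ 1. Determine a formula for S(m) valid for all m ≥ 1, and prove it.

Claim: S(m) = 2^m + 2.

Base case: S(1) = 4, and 2^1 + 2 = 2 + 2 = 4.
Assume S(k) = 2^k + 2 for some k ≥ 1.
Then S(k+1) = 2S(k) − 2 = 2·(2^k + 2) − 2 = 2^{k+1} + 4 − 2 = 2^{k+1} + 2.
So the formula holds for k+1, and by induction S(m) = 2^m + 2 for all m ≥ 1.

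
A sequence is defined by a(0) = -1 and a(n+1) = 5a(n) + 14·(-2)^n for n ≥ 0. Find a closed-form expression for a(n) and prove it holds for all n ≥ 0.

Claim: a(n) = 5^n − 2·(-2)^n.

Base case: a(0) = -1, and 5^0 − 2·(-2)^0 = 1 − 2 = -1.
Assume a(m) = 5^m − 2·(-2)^m for some m ≥ 0.
Then a(m+1) = 5a(m) + 14·(-2)^m = 5·(5^m − 2·(-2)^m) + 14·(-2)^m = 5^{m+1} − 10·(-2)^m + 14·(-2)^m = 5^{m+1} + 4·(-2)^m = 5^{m+1} − 2·(-2)^{m+1}.
Hence a(n) = 5^n − 2·(-2)^n for every n ≥ 0, by induction.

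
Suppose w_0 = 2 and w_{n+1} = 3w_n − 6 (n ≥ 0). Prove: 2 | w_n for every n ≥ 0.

Base case: w_0 = 2 = 2·1, so 2 | w_0.
Assume 2 | w_m, so w_m = 2t for some integer t.
Then w_{m+1} = 3w_m − 6 = 3·(2t) − 6 = 2(3t − 3), so 2 | w_{m+1}.
By induction, 2 | w_n for all n ≥ 0.

2 | w_n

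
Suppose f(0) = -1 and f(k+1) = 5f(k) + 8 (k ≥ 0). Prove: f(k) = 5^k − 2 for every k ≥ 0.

Base case: f(0) = -1, and 5^0 − 2 = 1 − 2 = -1.
Assume f(m) = 5^m − 2 for some m ≥ 0.
Then f(m+1) = 5f(m) + 8 = 5·(5^m − 2) + 8 = 5^{m+1} − 10 + 8 = 5^{m+1} − 2.
By induction, f(k) = 5^k − 2 for all k ≥ 0.

f(k) = 5^k − 2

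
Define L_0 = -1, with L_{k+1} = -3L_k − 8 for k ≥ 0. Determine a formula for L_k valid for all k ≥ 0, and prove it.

Claim: L_k = (-3)^k − 2.

Base case: L_0 = -1, and (-3)^0 − 2 = 1 − 2 = -1.
Assume L_r = (-3)^r − 2 for some r ≥ 0.
Then L_{r+1} = -3L_r − 8 = -3·((-3)^r − 2) − 8 = -3·(-3)^r + 6 − 8 = (-3)^{r+1} − 2.
This completes the inductive step, so L_k = (-3)^k − 2 for all k ≥ 0.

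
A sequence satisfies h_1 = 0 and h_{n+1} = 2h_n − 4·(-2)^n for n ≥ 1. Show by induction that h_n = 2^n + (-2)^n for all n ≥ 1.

Base case: h_1 = 0, and 2^1 + (-2)^1 = 2 − 2 = 0.
Assume h_k = 2^k + (-2)^k for some k ≥ 1.
Then h_{k+1} = 2h_k − 4·(-2)^k = 2·(2^k + (-2)^k) − 4·(-2)^k = 2^{k+1} + 2·(-2)^k − 4·(-2)^k = 2^{k+1} − 2·(-2)^k = 2^{k+1} + (-2)^{k+1}.
Hence h_n = 2^n + (-2)^n for every n ≥ 1, by induction.

h_n = 2^n + (-2)^n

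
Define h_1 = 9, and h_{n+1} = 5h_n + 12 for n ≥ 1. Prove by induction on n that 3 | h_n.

Base case: h_1 = 9 = 3·3, so 3 | h_1.
Assume 3 | h_r, so h_r = 3t for some integer t.
Then h_{r+1} = 5h_r + 12 = 5·(3t) + 12 = 3(5t + 4), so 3 | h_{r+1}.
Hence 3 | h_n for every n ≥ 1, by induction.

3 | h_n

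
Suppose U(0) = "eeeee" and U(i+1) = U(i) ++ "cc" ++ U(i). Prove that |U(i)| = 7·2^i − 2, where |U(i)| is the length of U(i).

Base case: |U(0)| = 5, and 7·2^0 − 2 = 5.
Assume |U(m)| = 7·2^m − 2.
Then |U(m+1)| = |U(m)| + 2 + |U(m)| = 2|U(m)| + 2 = 2(7·2^m − 2) + 2 = 7·2^{m+1} − 4 + 2 = 7·2^{m+1} − 2.
Hence |U(i)| = 7·2^i − 2 for every i ≥ 0, by induction.

|U(i)| = 7·2^i − 2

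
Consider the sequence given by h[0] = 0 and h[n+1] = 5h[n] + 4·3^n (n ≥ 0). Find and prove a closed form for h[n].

Claim: h[n] = 2·5^n − 2·3^n.

Base case: h[0] = 0, and 2·5^0 − 2·3^0 = 2 − 2 = 0.
Assume h[m] = 2·5^m − 2·3^m for some m ≥ 0.
Then h[m+1] = 5h[m] + 4·3^m = 5·(2·5^m − 2·3^m) + 4·3^m = 2·5^{m+1} − 10·3^m + 4·3^m = 2·5^{m+1} − 6·3^m = 2·5^{m+1} − 2·3^{m+1}.
By induction, h[n] = 2·5^n − 2·3^n for all n ≥ 0.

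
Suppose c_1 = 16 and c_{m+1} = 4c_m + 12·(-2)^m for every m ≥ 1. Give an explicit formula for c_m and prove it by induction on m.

Claim: c_m = 3·4^m − 2·(-2)^m.

Base case: c_1 = 16, and 3·4^1 − 2·(-2)^1 = 12 + 4 = 16.
Assume c_j = 3·4^j − 2·(-2)^j for some j ≥ 1.
Then c_{j+1} = 4c_j + 12·(-2)^j = 4·(3·4^j − 2·(-2)^j) + 12·(-2)^j = 3·4^{j+1} − 8·(-2)^j + 12·(-2)^j = 3·4^{j+1} + 4·(-2)^j = 3·4^{j+1} − 2·(-2)^{j+1}.
By induction, c_m = 3·4^m − 2·(-2)^m for all m ≥ 1.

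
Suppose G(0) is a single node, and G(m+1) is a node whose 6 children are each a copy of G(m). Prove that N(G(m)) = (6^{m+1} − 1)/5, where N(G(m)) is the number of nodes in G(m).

Base case: N(G(0)) = 1, and (6^{0+1} − 1)/5 = 1.
Assume N(G(k)) = (6^{k+1} − 1)/5.
Then N(G(k+1)) = 1 + 6N(G(k)) = 1 + 6·(6^{k+1} − 1)/5 = 1 + (6^{k+2} − 6)/5 = (5 + 6^{k+2} − 6)/5 = (6^{k+2} − 1)/5.
This completes the inductive step, so N(G(m)) = (6^{m+1} − 1)/5 for all m ≥ 0.

N(G(m)) = (6^{m+1} − 1)/5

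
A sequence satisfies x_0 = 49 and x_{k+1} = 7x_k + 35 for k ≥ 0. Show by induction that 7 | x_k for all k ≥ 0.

Base case: x_0 = 49 = 7·7, so 7 | x_0.
Assume 7 | x_j, so x_j = 7t for some integer t.
Then x_{j+1} = 7x_j + 35 = 7·(7t) + 35 = 7(7t + 5), so 7 | x_{j+1}.
By induction, 7 | x_k for all k ≥ 0.

7 | x_k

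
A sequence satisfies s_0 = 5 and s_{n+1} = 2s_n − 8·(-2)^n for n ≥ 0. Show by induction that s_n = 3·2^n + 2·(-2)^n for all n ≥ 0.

Base case: s_0 = 5, and 3·2^0 + 2·(-2)^0 = 3 + 2 = 5.
Assume s_m = 3·2^m + 2·(-2)^m for some m ≥ 0.
Then s_{m+1} = 2s_m − 8·(-2)^m = 2·(3·2^m + 2·(-2)^m) − 8·(-2)^m = 3·2^{m+1} + 4·(-2)^m − 8·(-2)^m = 3·2^{m+1} − 4·(-2)^m = 3·2^{m+1} + 2·(-2)^{m+1}.
So the formula holds for m+1, and by induction s_n = 3·2^n + 2·(-2)^n for all n ≥ 0.

s_n = 3·2^n + 2·(-2)^n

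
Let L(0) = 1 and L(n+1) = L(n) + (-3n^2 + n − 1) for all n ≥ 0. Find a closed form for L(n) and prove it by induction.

Claim: L(n) = -n^3 + 2n^2 − 2n + 1.

Base case: L(0) = 1, and -0^3 + 2·0^2 − 2·0 + 1 = 1.
Assume L(r) = -r^3 + 2r^2 − 2r + 1.
Then L(r+1) = L(r) + (-3r^2 + r − 1) = (-r^3 + 2r^2 − 2r + 1) + (-3r^2 + r − 1) = -r^3 − r^2 − r,
and -(r+1)^3 + 2·(r+1)^2 − 2·(r+1) + 1 = -r^3 − r^2 − r.
Hence L(n) = -n^3 + 2n^2 − 2n + 1 for every n ≥ 0, by induction.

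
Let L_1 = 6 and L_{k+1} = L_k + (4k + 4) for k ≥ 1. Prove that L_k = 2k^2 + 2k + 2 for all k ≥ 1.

Base case: L_1 = 6, and 2·1^2 + 2·1 + 2 = 6.
Assume L_r = 2r^2 + 2r + 2.
Then L_{r+1} = L_r + (4r + 4) = (2r^2 + 2r + 2) + (4r + 4) = 2r^2 + 6r + 6,
and 2·(r+1)^2 + 2·(r+1) + 2 = 2r^2 + 6r + 6.
Hence L_k = 2k^2 + 2k + 2 for every k ≥ 1, by induction.

L_k = 2k^2 + 2k + 2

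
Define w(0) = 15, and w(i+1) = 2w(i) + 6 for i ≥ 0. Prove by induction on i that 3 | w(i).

Base case: w(0) = 15 = 3·5, so 3 | w(0).
Assume 3 | w(j), so w(j) = 3t for some integer t.
Then w(j+1) = 2w(j) + 6 = 2·(3t) + 6 = 3(2t + 2), so 3 | w(j+1).
So the property holds for j+1, and by induction 3 | w(i) for all i ≥ 0.

3 | w(i)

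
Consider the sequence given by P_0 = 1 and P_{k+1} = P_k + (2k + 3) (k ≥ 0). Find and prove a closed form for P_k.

Claim: P_k = k^2 + 2k + 1.

Base case: P_0 = 1, and 0^2 + 2·0 + 1 = 1.
Assume P_m = m^2 + 2m + 1.
Then P_{m+1} = P_m + (2m + 3) = (m^2 + 2m + 1) + (2m + 3) = m^2 + 4m + 4,
and (m+1)^2 + 2·(m+1) + 1 = m^2 + 4m + 4.
Hence P_k = k^2 + 2k + 1 for every k ≥ 0, by induction.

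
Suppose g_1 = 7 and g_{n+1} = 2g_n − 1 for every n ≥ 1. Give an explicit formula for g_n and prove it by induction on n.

Claim: g_n = 3·2^n + 1.

Base case: g_1 = 7, and 3·2^1 + 1 = 6 + 1 = 7.
Assume g_r = 3·2^r + 1 for some r ≥ 1.
Then g_{r+1} = 2g_r − 1 = 2·(3·2^r + 1) − 1 = 6·2^r + 2 − 1 = 3·2^{r+1} + 1.
This completes the inductive step, so g_n = 3·2^n + 1 for all n ≥ 1.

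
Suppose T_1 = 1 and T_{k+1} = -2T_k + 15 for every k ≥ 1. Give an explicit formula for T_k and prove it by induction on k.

Claim: T_k = 2·(-2)^k + 5.

Base case: T_1 = 1, and 2·(-2)^1 + 5 = -4 + 5 = 1.
Assume T_m = 2·(-2)^m + 5 for some m ≥ 1.
Then T_{m+1} = -2T_m + 15 = -2·(2·(-2)^m + 5) + 15 = -4·(-2)^m − 10 + 15 = 2·(-2)^{m+1} + 5.
Hence T_k = 2·(-2)^k + 5 for every k ≥ 1, by induction.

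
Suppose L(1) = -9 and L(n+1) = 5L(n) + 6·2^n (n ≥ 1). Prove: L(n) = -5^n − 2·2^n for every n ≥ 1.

Base case: L(1) = -9, and -5^1 − 2·2^1 = -5 − 4 = -9.
Assume L(m) = -5^m − 2·2^m for some m ≥ 1.
Then L(m+1) = 5L(m) + 6·2^m = 5·(-5^m − 2·2^m) + 6·2^m = -5^{m+1} − 10·2^m + 6·2^m = -5^{m+1} − 4·2^m = -5^{m+1} − 2·2^{m+1}.
This completes the inductive step, so L(n) = -5^n − 2·2^n for all n ≥ 1.

L(n) = -5^n − 2·2^n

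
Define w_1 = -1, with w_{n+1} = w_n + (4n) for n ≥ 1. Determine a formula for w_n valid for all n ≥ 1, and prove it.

Claim: w_n = 2n^2 − 2n − 1.

Base case: w_1 = -1, and 2·1^2 − 2·1 − 1 = -1.
Assume w_k = 2k^2 − 2k − 1.
Then w_{k+1} = w_k + (4k) = (2k^2 − 2k − 1) + (4k) = 2k^2 + 2k − 1,
and 2·(k+1)^2 − 2·(k+1) − 1 = 2k^2 + 2k − 1.
This completes the inductive step, so w_n = 2n^2 − 2n − 1 for all n ≥ 1.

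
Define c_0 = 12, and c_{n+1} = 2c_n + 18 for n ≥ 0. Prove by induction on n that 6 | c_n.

Base case: c_0 = 12 = 6·2, so 6 | c_0.
Assume 6 | c_k, so c_k = 6t for some integer t.
Then c_{k+1} = 2c_k + 18 = 2·(6t) + 18 = 6(2t + 3), so 6 | c_{k+1}.
This completes the inductive step, so 6 | c_n for all n ≥ 0.

6 | c_n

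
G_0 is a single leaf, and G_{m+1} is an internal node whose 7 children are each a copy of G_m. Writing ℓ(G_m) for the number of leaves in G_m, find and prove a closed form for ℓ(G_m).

Claim: ℓ(G_m) = 7^m.

Base case: ℓ(G_0) = 1, and 7^0 = 1.
Assume ℓ(G_j) = 7^j.
Then ℓ(G_{j+1}) = 7·ℓ(G_j) = 7·7^j = 7^{j+1}.
By induction, ℓ(G_m) = 7^m for all m ≥ 0.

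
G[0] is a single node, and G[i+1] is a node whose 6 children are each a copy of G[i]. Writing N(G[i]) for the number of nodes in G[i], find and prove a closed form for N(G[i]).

Claim: N(G[i]) = (6^{i+1} − 1)/5.

Base case: N(G[0]) = 1, and (6^{0+1} − 1)/5 = 1.
Assume N(G[j]) = (6^{j+1} − 1)/5.
Then N(G[j+1]) = 1 + 6N(G[j]) = 1 + 6·(6^{j+1} − 1)/5 = 1 + (6^{j+2} − 6)/5 = (5 + 6^{j+2} − 6)/5 = (6^{j+2} − 1)/5.
Hence N(G[i]) = (6^{i+1} − 1)/5 for every i ≥ 0, by induction.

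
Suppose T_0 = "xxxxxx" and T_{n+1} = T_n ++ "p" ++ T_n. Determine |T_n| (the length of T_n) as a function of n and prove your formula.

Claim: |T_n| = 7·2^n − 1.

Base case: |T_0| = 6, and 7·2^0 − 1 = 6.
Assume |T_k| = 7·2^k − 1.
Then |T_{k+1}| = |T_k| + 1 + |T_k| = 2|T_k| + 1 = 2(7·2^k − 1) + 1 = 7·2^{k+1} − 2 + 1 = 7·2^{k+1} − 1.
By induction, |T_n| = 7·2^n − 1 for all n ≥ 0.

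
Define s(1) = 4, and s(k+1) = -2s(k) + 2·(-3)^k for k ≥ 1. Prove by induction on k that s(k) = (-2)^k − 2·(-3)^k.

Base case: s(1) = 4, and (-2)^1 − 2·(-3)^1 = -2 + 6 = 4.
Assume s(r) = (-2)^r − 2·(-3)^r for some r ≥ 1.
Then s(r+1) = -2s(r) + 2·(-3)^r = -2·((-2)^r − 2·(-3)^r) + 2·(-3)^r = (-2)^{r+1} + 4·(-3)^r + 2·(-3)^r = (-2)^{r+1} + 6·(-3)^r = (-2)^{r+1} − 2·(-3)^{r+1}.
This completes the inductive step, so s(k) = (-2)^k − 2·(-3)^k for all k ≥ 1.

s(k) = (-2)^k − 2·(-3)^k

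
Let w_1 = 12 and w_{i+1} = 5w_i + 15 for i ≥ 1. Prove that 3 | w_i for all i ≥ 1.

Base case: w_1 = 12 = 3·4, so 3 | w_1.
Assume 3 | w_j, so w_j = 3t for some integer t.
Then w_{j+1} = 5w_j + 15 = 5·(3t) + 15 = 3(5t + 5), so 3 | w_{j+1}.
Hence 3 | w_i for every i ≥ 1, by induction.

3 | w_i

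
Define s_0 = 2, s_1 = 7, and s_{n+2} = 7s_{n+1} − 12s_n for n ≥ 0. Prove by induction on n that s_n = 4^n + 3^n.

Base cases: s_0 = 2 and 4^0 + 3^0 = 2; s_1 = 7 and 4^1 + 3^1 = 7.
Assume s_j = 4^j + 3^j for all 0 ≤ j ≤ r, where r ≥ 1.
Then s_{r+1} = 7s_r − 12s_{r−1} = 7·(4^r + 3^r) − 12·(4^{r−1} + 3^{r−1}) = (7·4 − 12)4^{r−1} + (7·3 − 12)3^{r−1} = 16·4^{r−1} + 9·3^{r−1} = 4^{r+1} + 3^{r+1}.
Hence s_n = 4^n + 3^n for every n ≥ 0, by strong induction.

s_n = 4^n + 3^n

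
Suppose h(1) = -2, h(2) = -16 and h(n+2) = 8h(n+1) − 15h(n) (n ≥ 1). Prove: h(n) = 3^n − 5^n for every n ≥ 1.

Base cases: h(1) = -2 and 3^1 − 5^1 = -2; h(2) = -16 and 3^2 − 5^2 = -16.
Assume h(j) = 3^j − 5^j for all 1 ≤ j ≤ m, where m ≥ 2.
Then h(m+1) = 8h(m) − 15h(m−1) = 8·(3^m − 5^m) − 15·(3^{m−1} − 5^{m−1}) = (8·3 − 15)3^{m−1} − (8·5 − 15)5^{m−1} = 9·3^{m−1} − 25·5^{m−1} = 3^{m+1} − 5^{m+1}.
This completes the inductive step, so h(n) = 3^n − 5^n for all n ≥ 1.

h(n) = 3^n − 5^n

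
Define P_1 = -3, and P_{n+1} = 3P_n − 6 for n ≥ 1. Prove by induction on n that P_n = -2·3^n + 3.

Base case: P_1 = -3, and -2·3^1 + 3 = -6 + 3 = -3.
Assume P_m = -2·3^m + 3 for some m ≥ 1.
Then P_{m+1} = 3P_m − 6 = 3·(-2·3^m + 3) − 6 = -6·3^m + 9 − 6 = -2·3^{m+1} + 3.
By induction, P_n = -2·3^n + 3 for all n ≥ 1.

P_n = -2·3^n + 3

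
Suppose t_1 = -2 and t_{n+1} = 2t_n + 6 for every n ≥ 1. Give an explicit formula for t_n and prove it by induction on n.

Claim: t_n = 2^{n+1} − 6.

Base case: t_1 = -2, and 2^{1+1} − 6 = 4 − 6 = -2.
Assume t_m = 2^{m+1} − 6 for some m ≥ 1.
Then t_{m+1} = 2t_m + 6 = 2·(2^{m+1} − 6) + 6 = 2^{m+2} − 12 + 6 = 2^{m+2} − 6.
So the formula holds for m+1, and by induction t_n = 2^{n+1} − 6 for all n ≥ 1.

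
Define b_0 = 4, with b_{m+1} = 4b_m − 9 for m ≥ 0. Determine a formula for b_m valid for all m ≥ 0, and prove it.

Claim: b_m = 4^m + 3.

Base case: b_0 = 4, and 4^0 + 3 = 1 + 3 = 4.
Assume b_j = 4^j + 3 for some j ≥ 0.
Then b_{j+1} = 4b_j − 9 = 4·(4^j + 3) − 9 = 4^{j+1} + 12 − 9 = 4^{j+1} + 3.
This completes the inductive step, so b_m = 4^m + 3 for all m ≥ 0.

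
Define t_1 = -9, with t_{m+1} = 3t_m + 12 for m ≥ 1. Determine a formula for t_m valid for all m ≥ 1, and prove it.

Claim: t_m = -3^m − 6.

Base case: t_1 = -9, and -3^1 − 6 = -3 − 6 = -9.
Assume t_j = -3^j − 6 for some j ≥ 1.
Then t_{j+1} = 3t_j + 12 = 3·(-3^j − 6) + 12 = -3^{j+1} − 18 + 12 = -3^{j+1} − 6.
Hence t_m = -3^m − 6 for every m ≥ 1, by induction.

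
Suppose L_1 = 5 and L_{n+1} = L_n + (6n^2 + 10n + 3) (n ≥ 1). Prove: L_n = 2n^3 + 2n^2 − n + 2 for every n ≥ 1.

Base case: L_1 = 5, and 2·1^3 + 2·1^2 − 1 + 2 = 5.
Assume L_k = 2k^3 + 2k^2 − k + 2.
Then L_{k+1} = L_k + (6k^2 + 10k + 3) = (2k^3 + 2k^2 − k + 2) + (6k^2 + 10k + 3) = 2k^3 + 8k^2 + 9k + 5,
and 2·(k+1)^3 + 2·(k+1)^2 − (k+1) + 2 = 2k^3 + 8k^2 + 9k + 5.
This completes the inductive step, so L_n = 2n^3 + 2n^2 − n + 2 for all n ≥ 1.

L_n = 2n^3 + 2n^2 − n + 2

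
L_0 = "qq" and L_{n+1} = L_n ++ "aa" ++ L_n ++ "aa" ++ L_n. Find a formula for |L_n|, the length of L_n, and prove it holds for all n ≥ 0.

Claim: |L_n| = 4·3^n − 2.

Base case: |L_0| = 2, and 4·3^0 − 2 = 2.
Assume |L_j| = 4·3^j − 2.
Then |L_{j+1}| = 3|L_j| + 4 = 3(4·3^j − 2) + 4 = 4·3^{j+1} − 6 + 4 = 4·3^{j+1} − 2.
This completes the inductive step, so |L_n| = 4·3^n − 2 for all n ≥ 0.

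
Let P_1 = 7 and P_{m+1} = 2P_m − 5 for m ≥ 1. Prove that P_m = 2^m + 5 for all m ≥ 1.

Base case: P_1 = 7, and 2^1 + 5 = 2 + 5 = 7.
Assume P_j = 2^j + 5 for some j ≥ 1.
Then P_{j+1} = 2P_j − 5 = 2·(2^j + 5) − 5 = 2^{j+1} + 10 − 5 = 2^{j+1} + 5.
So the formula holds for j+1, and by induction P_m = 2^m + 5 for all m ≥ 1.

P_m = 2^m + 5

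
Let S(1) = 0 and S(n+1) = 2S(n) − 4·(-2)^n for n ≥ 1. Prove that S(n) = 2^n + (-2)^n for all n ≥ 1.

Base case: S(1) = 0, and 2^1 + (-2)^1 = 2 − 2 = 0.
Assume S(r) = 2^r + (-2)^r for some r ≥ 1.
Then S(r+1) = 2S(r) − 4·(-2)^r = 2·(2^r + (-2)^r) − 4·(-2)^r = 2^{r+1} + 2·(-2)^r − 4·(-2)^r = 2^{r+1} − 2·(-2)^r = 2^{r+1} + (-2)^{r+1}.
By induction, S(n) = 2^n + (-2)^n for all n ≥ 1.

S(n) = 2^n + (-2)^n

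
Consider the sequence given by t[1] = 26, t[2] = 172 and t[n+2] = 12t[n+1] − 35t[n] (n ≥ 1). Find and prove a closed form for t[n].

Claim: t[n] = 3·7^n + 5^n.

Base cases: t[1] = 26 and 3·7^1 + 5^1 = 26; t[2] = 172 and 3·7^2 + 5^2 = 172.
Assume t[j] = 3·7^j + 5^j for all 1 ≤ j ≤ r, where r ≥ 2.
Then t[r+1] = 12t[r] − 35t[r−1] = 12·(3·7^r + 5^r) − 35·(3·7^{r−1} + 5^{r−1}) = 3·(12·7 − 35)7^{r−1} + (12·5 − 35)5^{r−1} = 147·7^{r−1} + 25·5^{r−1} = 3·7^{r+1} + 5^{r+1}.
So the formula holds for r+1, and by strong induction t[n] = 3·7^n + 5^n for all n ≥ 1.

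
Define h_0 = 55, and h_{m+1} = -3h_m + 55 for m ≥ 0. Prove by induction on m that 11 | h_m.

Base case: h_0 = 55 = 11·5, so 11 | h_0.
Assume 11 | h_r, so h_r = 11t for some integer t.
Then h_{r+1} = -3h_r + 55 = -3·(11t) + 55 = 11(-3t + 5), so 11 | h_{r+1}.
Hence 11 | h_m for every m ≥ 0, by induction.

11 | h_m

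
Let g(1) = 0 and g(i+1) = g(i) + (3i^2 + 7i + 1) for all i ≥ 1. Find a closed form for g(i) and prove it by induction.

Claim: g(i) = i^3 + 2i^2 − 2i − 1.

Base case: g(1) = 0, and 1^3 + 2·1^2 − 2·1 − 1 = 0.
Assume g(j) = j^3 + 2j^2 − 2j − 1.
Then g(j+1) = g(j) + (3j^2 + 7j + 1) = (j^3 + 2j^2 − 2j − 1) + (3j^2 + 7j + 1) = j^3 + 5j^2 + 5j,
and (j+1)^3 + 2·(j+1)^2 − 2·(j+1) − 1 = j^3 + 5j^2 + 5j.
This completes the inductive step, so g(i) = i^3 + 2i^2 − 2i − 1 for all i ≥ 1.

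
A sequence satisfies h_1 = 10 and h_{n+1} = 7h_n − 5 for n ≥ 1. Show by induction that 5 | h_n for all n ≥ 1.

Base case: h_1 = 10 = 5·2, so 5 | h_1.
Assume 5 | h_r, so h_r = 5t for some integer t.
Then h_{r+1} = 7h_r − 5 = 7·(5t) − 5 = 5(7t − 1), so 5 | h_{r+1}.
Hence 5 | h_n for every n ≥ 1, by induction.

5 | h_n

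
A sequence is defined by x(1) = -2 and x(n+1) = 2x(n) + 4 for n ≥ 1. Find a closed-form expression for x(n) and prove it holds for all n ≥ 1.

Claim: x(n) = 2^n − 4.

Base case: x(1) = -2, and 2^1 − 4 = 2 − 4 = -2.
Assume x(j) = 2^j − 4 for some j ≥ 1.
Then x(j+1) = 2x(j) + 4 = 2·(2^j − 4) + 4 = 2^{j+1} − 8 + 4 = 2^{j+1} − 4.
This completes the inductive step, so x(n) = 2^n − 4 for all n ≥ 1.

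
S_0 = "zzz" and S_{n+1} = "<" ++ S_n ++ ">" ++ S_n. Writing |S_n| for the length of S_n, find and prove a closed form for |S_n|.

Claim: |S_n| = 5·2^n − 2.

Base case: |S_0| = 3, and 5·2^0 − 2 = 3.
Assume |S_r| = 5·2^r − 2.
Then |S_{r+1}| = 1 + |S_r| + 1 + |S_r| = 2|S_r| + 2 = 2(5·2^r − 2) + 2 = 5·2^{r+1} − 4 + 2 = 5·2^{r+1} − 2.
Hence |S_n| = 5·2^n − 2 for every n ≥ 0, by induction.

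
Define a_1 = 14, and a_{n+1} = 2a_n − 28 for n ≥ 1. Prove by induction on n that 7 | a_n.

Base case: a_1 = 14 = 7·2, so 7 | a_1.
Assume 7 | a_k, so a_k = 7t for some integer t.
Then a_{k+1} = 2a_k − 28 = 2·(7t) − 28 = 7(2t − 4), so 7 | a_{k+1}.
Hence 7 | a_n for every n ≥ 1, by induction.

7 | a_n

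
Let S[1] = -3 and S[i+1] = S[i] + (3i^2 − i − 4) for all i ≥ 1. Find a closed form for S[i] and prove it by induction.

Claim: S[i] = i^3 − 2i^2 − 3i + 1.

Base case: S[1] = -3, and 1^3 − 2·1^2 − 3·1 + 1 = -3.
Assume S[m] = m^3 − 2m^2 − 3m + 1.
Then S[m+1] = S[m] + (3m^2 − m − 4) = (m^3 − 2m^2 − 3m + 1) + (3m^2 − m − 4) = m^3 + m^2 − 4m − 3,
and (m+1)^3 − 2·(m+1)^2 − 3·(m+1) + 1 = m^3 + m^2 − 4m − 3.
By induction, S[i] = i^3 − 2i^2 − 3i + 1 for all i ≥ 1.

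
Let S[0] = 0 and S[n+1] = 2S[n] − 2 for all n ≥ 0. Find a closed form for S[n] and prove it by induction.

Claim: S[n] = -2^{n+1} + 2.

Base case: S[0] = 0, and -2^{0+1} + 2 = -2 + 2 = 0.
Assume S[r] = -2^{r+1} + 2 for some r ≥ 0.
Then S[r+1] = 2S[r] − 2 = 2·(-2^{r+1} + 2) − 2 = -2^{r+2} + 4 − 2 = -2^{r+2} + 2.
By induction, S[n] = -2^{n+1} + 2 for all n ≥ 0.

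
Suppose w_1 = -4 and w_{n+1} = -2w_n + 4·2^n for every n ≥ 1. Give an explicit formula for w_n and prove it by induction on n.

Claim: w_n = 3·(-2)^n + 2^n.

Base case: w_1 = -4, and 3·(-2)^1 + 2^1 = -6 + 2 = -4.
Assume w_m = 3·(-2)^m + 2^m for some m ≥ 1.
Then w_{m+1} = -2w_m + 4·2^m = -2·(3·(-2)^m + 2^m) + 4·2^m = 3·(-2)^{m+1} − 2·2^m + 4·2^m = 3·(-2)^{m+1} + 2·2^m = 3·(-2)^{m+1} + 2^{m+1}.
So the formula holds for m+1, and by induction w_n = 3·(-2)^n + 2^n for all n ≥ 1.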